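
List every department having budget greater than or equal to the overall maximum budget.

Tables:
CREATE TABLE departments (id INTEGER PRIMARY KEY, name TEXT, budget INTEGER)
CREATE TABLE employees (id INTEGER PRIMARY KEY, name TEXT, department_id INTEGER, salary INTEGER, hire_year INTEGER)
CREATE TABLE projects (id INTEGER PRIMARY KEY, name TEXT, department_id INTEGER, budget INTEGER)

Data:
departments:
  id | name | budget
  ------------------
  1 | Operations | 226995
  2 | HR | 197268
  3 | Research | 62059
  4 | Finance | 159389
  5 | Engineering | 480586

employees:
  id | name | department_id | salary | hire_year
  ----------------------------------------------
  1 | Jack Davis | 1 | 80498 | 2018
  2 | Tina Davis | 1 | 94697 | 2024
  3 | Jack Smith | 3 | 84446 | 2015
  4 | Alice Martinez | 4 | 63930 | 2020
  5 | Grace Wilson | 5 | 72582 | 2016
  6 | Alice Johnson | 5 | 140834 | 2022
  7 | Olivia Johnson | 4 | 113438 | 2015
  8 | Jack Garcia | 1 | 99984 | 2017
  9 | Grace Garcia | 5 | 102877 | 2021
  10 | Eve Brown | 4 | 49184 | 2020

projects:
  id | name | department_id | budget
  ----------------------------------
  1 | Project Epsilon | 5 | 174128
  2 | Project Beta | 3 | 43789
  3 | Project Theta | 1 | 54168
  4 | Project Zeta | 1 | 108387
SELECT name, budget FROM departments WHERE budget >= (SELECT MAX(budget) FROM departments)

Execution result:
name | budget
Engineering | 480586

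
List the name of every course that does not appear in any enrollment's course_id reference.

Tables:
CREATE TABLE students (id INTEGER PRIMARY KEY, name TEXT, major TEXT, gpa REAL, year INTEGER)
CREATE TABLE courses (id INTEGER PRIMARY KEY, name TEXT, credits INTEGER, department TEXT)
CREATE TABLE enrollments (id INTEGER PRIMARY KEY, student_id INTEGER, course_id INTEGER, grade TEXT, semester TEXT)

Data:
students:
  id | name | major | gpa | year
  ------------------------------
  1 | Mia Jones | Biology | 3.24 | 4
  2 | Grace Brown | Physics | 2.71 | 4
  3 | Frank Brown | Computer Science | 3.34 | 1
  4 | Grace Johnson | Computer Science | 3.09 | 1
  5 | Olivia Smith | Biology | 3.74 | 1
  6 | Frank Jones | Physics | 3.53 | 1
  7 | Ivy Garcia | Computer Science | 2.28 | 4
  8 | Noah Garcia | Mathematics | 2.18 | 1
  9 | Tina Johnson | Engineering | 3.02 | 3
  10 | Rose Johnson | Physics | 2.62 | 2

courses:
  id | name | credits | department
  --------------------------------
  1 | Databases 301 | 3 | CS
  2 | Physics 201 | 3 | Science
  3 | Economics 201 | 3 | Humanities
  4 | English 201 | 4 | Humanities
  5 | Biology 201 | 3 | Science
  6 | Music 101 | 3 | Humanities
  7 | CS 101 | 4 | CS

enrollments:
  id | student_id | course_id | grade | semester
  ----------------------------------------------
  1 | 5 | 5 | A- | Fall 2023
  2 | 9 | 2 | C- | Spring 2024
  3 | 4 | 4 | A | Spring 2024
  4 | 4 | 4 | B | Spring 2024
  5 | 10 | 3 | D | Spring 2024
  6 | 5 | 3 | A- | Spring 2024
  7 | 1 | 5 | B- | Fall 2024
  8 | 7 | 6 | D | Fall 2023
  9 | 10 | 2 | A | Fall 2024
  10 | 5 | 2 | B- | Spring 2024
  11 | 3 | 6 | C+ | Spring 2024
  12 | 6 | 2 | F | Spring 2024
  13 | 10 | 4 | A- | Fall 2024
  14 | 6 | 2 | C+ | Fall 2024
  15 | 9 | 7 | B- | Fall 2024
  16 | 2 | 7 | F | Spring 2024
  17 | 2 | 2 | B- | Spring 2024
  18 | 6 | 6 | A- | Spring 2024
SELECT p.name FROM courses p LEFT JOIN enrollments c ON c.course_id = p.id WHERE c.id IS NULL

Execution result:
Databases 301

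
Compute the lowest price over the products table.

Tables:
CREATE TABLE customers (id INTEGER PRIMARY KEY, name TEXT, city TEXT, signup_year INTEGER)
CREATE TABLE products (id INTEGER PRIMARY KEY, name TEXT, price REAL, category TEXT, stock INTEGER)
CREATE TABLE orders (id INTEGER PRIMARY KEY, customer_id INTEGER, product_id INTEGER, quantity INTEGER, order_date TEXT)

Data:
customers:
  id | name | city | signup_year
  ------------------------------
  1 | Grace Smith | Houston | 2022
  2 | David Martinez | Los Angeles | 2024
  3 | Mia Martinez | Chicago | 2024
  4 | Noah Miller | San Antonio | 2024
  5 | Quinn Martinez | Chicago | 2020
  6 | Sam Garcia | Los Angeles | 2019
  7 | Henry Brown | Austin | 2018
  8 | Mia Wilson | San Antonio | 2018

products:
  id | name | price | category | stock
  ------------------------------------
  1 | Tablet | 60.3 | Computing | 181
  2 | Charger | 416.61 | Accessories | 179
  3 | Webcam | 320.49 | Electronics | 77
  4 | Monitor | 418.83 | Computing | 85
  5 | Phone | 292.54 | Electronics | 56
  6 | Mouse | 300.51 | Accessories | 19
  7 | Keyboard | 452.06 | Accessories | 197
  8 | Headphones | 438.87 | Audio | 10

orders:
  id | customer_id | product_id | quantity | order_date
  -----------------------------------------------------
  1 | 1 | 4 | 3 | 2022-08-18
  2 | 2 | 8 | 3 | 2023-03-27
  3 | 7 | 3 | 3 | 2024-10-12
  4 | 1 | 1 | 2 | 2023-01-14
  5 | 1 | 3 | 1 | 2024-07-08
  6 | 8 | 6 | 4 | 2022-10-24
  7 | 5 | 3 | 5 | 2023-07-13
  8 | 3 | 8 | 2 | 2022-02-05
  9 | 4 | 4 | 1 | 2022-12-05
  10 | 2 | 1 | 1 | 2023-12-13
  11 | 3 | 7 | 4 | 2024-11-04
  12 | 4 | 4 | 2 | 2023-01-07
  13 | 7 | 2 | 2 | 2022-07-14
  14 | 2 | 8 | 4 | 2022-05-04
SELECT MIN(price) FROM products

Execution result:
60.30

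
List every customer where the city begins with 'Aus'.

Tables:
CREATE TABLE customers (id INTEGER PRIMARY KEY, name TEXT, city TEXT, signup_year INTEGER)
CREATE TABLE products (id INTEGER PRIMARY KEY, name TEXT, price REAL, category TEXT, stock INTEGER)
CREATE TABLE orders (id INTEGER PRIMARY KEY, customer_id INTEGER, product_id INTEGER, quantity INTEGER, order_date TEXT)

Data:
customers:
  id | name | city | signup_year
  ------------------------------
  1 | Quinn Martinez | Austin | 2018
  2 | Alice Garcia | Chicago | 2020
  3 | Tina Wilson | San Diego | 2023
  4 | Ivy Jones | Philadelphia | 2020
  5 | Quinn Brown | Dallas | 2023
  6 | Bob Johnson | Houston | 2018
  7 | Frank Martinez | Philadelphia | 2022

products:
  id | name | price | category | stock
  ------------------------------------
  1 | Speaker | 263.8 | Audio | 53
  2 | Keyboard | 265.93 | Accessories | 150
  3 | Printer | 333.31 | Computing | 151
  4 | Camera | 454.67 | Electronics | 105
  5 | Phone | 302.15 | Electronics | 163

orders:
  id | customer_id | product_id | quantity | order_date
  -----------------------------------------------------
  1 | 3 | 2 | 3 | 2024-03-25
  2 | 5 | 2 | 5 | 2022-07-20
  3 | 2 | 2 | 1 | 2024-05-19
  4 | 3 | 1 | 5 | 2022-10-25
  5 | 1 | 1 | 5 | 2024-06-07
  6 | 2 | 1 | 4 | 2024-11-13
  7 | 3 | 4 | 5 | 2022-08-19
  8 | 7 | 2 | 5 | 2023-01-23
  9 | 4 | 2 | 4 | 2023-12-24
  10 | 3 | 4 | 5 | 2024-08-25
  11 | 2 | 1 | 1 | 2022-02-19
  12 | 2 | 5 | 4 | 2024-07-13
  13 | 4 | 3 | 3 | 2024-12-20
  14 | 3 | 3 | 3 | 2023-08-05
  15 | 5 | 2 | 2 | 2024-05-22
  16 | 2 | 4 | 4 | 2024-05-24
SELECT name, city FROM customers WHERE city LIKE 'Aus%'

Execution result:
name | city
Quinn Martinez | Austin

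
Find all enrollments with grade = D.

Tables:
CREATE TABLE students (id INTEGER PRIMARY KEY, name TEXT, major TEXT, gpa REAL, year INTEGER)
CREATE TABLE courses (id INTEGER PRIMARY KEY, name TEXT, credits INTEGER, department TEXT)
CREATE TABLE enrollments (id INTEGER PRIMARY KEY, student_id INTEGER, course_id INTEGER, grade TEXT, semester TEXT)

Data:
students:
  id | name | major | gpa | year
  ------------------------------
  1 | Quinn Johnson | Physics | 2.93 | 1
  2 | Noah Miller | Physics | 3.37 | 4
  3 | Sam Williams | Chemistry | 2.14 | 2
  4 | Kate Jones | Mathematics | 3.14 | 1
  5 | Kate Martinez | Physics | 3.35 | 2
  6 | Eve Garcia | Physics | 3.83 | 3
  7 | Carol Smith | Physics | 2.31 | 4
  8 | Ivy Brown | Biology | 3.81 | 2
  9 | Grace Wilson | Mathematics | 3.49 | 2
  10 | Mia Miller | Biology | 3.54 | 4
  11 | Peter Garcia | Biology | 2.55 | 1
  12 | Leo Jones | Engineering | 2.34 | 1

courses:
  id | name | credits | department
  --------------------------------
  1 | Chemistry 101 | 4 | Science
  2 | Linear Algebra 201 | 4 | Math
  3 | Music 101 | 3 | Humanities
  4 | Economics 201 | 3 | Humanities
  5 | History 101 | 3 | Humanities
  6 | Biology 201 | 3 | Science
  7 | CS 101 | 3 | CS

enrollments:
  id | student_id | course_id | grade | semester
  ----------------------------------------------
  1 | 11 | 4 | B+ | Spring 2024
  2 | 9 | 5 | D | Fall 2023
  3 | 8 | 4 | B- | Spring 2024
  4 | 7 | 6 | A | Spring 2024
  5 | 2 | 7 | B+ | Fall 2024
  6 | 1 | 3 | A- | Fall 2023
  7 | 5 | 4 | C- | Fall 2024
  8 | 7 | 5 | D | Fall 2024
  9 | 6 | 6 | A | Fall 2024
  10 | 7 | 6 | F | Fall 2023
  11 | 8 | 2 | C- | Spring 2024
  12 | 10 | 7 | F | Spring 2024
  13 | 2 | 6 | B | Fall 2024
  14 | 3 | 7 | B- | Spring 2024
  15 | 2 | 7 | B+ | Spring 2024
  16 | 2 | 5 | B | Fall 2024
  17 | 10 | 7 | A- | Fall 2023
SELECT id, grade FROM enrollments WHERE grade = 'D'

Execution result:
id | grade
2 | D
8 | D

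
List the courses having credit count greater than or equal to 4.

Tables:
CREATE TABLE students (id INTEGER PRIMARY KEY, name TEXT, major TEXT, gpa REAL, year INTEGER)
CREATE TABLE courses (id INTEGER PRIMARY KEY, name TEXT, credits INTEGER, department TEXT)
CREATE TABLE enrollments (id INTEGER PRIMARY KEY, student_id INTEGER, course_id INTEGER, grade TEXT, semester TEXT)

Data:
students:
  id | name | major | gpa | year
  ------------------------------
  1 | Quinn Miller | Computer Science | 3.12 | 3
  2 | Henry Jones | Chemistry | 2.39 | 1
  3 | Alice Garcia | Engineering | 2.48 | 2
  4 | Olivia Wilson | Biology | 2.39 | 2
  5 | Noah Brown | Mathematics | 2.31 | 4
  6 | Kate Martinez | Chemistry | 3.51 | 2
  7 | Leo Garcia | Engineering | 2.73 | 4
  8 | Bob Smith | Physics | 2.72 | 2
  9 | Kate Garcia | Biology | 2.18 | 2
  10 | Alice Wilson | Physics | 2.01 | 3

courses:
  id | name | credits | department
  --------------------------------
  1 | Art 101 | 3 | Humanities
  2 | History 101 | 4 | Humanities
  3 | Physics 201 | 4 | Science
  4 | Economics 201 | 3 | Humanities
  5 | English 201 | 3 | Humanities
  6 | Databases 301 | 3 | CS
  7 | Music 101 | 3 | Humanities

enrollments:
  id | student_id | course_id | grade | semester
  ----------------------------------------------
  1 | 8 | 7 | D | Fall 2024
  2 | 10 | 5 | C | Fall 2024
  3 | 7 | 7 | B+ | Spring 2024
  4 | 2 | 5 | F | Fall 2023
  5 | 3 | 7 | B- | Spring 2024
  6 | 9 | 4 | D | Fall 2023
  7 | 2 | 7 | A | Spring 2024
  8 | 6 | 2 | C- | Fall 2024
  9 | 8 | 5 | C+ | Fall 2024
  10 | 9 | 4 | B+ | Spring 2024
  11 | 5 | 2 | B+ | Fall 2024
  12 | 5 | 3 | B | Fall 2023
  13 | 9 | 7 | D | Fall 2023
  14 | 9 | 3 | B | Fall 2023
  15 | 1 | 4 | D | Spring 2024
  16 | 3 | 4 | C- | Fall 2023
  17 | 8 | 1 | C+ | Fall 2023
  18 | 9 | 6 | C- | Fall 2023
SELECT name, credits FROM courses WHERE credits >= 4

Execution result:
name | credits
History 101 | 4
Physics 201 | 4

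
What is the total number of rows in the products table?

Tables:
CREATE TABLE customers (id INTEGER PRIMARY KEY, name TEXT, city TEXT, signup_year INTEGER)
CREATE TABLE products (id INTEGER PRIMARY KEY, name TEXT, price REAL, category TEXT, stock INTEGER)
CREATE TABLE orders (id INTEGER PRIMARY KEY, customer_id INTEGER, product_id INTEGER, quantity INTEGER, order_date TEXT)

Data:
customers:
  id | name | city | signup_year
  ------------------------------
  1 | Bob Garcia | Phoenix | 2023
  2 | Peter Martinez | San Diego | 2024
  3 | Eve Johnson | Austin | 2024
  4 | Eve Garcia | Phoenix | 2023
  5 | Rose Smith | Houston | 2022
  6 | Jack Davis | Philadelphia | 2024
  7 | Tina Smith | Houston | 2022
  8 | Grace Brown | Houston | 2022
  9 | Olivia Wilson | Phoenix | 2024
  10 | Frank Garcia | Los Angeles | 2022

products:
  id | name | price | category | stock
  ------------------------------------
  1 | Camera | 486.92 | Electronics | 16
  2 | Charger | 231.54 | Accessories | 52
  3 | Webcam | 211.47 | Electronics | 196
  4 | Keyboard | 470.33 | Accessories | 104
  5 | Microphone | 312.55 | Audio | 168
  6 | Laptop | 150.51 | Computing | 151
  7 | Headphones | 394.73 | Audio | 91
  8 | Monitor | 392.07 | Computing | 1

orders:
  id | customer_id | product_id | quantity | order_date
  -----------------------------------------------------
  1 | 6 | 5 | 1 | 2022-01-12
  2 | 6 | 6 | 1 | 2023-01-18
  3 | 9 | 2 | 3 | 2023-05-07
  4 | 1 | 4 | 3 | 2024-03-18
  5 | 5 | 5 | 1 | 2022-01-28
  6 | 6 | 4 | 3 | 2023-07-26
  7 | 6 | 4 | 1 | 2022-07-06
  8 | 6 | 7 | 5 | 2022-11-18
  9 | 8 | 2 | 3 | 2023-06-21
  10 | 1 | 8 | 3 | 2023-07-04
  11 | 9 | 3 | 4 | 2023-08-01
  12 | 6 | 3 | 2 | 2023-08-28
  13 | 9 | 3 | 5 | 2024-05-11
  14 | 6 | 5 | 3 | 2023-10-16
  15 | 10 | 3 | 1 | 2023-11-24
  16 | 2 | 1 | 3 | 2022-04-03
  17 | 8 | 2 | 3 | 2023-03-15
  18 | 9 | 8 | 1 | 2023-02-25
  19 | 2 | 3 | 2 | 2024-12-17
SELECT COUNT(*) FROM products

Execution result:
8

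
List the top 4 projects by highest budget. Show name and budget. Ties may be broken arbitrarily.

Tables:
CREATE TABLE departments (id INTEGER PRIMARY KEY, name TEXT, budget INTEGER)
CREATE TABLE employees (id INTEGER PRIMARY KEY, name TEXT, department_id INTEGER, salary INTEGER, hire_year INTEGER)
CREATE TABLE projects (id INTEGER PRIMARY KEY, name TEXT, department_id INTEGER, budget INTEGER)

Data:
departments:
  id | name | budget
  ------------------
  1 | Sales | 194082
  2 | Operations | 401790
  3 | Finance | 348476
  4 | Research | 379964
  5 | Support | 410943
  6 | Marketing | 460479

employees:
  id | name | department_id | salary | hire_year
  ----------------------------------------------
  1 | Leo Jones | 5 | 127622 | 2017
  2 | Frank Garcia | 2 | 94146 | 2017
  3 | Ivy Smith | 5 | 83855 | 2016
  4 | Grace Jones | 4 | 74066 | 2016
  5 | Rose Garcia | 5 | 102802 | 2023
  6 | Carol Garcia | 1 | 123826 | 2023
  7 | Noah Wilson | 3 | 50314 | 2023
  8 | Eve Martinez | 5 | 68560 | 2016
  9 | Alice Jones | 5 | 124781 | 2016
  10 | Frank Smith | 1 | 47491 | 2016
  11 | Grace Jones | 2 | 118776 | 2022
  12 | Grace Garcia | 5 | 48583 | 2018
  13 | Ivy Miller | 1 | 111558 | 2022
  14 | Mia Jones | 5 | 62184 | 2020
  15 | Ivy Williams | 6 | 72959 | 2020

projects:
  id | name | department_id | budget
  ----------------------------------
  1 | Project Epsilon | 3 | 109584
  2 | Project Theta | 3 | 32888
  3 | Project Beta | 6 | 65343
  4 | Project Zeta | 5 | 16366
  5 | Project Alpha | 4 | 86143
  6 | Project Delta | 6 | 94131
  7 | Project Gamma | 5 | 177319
SELECT name, budget FROM projects ORDER BY budget DESC LIMIT 4

Execution result:
name | budget
Project Gamma | 177319
Project Epsilon | 109584
Project Delta | 94131
Project Alpha | 86143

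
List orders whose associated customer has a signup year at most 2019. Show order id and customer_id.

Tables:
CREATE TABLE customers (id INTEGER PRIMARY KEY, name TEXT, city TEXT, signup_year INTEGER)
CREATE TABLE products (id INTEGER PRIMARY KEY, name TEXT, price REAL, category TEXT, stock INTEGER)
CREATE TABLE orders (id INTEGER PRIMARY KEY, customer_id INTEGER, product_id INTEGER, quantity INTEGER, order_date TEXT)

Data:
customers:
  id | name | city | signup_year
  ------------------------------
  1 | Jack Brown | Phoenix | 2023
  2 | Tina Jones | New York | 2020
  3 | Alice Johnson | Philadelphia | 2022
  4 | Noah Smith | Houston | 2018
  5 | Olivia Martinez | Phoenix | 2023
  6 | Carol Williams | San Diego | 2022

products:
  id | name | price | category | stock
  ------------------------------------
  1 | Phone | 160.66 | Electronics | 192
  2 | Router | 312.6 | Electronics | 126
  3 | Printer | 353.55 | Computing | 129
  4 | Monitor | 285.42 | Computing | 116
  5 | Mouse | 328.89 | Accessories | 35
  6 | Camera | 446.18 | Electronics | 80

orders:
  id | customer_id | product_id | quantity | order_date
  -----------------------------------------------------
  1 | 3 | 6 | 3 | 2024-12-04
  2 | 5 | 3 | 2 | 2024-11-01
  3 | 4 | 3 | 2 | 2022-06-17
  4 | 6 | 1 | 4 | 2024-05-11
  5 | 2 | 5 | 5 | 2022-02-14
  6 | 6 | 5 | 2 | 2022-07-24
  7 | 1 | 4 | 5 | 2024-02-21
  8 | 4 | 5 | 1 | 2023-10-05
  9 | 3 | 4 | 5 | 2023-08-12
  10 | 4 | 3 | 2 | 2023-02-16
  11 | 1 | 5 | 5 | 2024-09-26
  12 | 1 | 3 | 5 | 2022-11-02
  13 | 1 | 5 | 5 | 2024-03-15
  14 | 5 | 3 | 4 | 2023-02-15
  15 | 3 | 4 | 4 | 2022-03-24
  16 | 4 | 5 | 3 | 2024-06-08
SELECT id, customer_id FROM orders WHERE customer_id IN (SELECT id FROM customers WHERE signup_year <= 2019)

Execution result:
id | customer_id
3 | 4
8 | 4
10 | 4
16 | 4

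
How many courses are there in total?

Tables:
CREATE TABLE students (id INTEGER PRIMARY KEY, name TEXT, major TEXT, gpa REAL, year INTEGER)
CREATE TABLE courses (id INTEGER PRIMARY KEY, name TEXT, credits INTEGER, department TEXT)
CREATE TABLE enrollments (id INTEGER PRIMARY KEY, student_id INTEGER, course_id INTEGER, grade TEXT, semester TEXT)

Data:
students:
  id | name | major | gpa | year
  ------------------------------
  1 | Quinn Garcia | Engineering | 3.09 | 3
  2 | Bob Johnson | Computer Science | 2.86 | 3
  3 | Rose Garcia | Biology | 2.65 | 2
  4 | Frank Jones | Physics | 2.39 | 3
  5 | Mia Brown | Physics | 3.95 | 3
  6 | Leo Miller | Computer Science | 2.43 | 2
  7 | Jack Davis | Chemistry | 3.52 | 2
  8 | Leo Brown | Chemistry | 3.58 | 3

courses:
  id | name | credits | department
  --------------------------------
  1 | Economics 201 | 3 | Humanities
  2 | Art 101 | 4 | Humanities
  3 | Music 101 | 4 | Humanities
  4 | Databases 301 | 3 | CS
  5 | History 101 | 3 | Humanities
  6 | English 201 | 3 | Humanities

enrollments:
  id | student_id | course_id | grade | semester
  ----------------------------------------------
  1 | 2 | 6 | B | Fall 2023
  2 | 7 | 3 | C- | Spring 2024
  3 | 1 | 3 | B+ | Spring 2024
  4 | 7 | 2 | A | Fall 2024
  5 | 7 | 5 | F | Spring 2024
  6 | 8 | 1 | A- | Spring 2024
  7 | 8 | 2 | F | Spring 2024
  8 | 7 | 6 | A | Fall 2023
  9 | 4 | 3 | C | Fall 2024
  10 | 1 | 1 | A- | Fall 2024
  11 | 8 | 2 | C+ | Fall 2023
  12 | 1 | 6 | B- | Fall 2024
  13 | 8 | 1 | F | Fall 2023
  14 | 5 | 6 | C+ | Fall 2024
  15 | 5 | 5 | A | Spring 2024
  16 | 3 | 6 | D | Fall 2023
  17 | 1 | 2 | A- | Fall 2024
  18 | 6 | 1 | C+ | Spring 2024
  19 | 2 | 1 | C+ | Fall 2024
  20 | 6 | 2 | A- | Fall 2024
SELECT COUNT(*) FROM courses

Execution result:
6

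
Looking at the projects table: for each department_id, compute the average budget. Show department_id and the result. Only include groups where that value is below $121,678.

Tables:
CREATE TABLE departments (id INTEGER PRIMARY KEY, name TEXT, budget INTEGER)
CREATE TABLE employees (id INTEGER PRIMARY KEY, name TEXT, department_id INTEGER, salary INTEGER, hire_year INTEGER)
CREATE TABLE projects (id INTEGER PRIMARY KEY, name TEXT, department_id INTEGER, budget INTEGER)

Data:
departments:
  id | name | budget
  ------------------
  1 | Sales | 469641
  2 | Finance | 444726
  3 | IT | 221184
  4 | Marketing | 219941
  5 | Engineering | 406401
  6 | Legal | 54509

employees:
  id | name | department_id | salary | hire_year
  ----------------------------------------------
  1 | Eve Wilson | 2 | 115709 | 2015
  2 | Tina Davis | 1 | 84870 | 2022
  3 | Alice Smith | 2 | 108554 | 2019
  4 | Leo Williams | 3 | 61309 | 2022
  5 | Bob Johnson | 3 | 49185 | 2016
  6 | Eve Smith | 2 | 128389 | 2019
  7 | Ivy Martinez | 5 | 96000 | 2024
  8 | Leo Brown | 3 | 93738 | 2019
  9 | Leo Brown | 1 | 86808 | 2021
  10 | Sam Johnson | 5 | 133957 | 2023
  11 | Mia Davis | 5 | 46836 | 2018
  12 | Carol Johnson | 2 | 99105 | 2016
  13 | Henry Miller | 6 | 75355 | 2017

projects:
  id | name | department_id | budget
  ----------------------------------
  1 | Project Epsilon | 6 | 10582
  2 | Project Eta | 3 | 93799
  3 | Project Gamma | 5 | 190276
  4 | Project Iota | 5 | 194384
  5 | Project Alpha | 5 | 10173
SELECT department_id, AVG(budget) AS avg_budget FROM projects GROUP BY department_id HAVING AVG(budget) < 121678

Execution result:
department_id | avg_budget
3 | 93799.00
6 | 10582.00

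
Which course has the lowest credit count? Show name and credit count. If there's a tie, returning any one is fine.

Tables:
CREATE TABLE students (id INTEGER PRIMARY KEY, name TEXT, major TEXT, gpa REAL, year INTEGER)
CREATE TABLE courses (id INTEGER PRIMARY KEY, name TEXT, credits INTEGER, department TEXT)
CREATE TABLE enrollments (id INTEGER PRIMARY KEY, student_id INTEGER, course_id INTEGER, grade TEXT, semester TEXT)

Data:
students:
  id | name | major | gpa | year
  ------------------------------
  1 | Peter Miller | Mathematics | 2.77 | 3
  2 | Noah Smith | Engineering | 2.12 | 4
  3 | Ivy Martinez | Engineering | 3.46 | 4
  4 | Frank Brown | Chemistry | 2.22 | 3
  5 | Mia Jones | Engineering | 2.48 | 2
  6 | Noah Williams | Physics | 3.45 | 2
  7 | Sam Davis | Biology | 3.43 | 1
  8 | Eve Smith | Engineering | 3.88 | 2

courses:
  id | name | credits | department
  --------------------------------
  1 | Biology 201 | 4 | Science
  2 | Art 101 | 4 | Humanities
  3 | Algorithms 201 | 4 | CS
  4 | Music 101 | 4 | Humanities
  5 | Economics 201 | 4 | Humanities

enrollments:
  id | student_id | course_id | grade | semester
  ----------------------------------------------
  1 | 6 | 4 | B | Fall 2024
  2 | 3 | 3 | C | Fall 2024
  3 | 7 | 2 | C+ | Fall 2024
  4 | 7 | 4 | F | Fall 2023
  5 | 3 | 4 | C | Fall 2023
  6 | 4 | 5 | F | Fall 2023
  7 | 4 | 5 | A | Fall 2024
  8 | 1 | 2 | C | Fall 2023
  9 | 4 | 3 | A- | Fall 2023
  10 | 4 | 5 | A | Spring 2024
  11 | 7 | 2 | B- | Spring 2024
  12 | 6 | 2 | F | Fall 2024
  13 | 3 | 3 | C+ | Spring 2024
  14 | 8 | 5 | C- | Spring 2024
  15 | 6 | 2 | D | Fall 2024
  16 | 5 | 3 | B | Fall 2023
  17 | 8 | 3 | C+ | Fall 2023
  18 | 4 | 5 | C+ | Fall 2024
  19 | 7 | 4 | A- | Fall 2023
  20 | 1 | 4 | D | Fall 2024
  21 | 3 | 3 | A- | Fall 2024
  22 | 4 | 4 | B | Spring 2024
SELECT name, credits FROM courses ORDER BY credits ASC LIMIT 1

Execution result:
name | credits
Biology 201 | 4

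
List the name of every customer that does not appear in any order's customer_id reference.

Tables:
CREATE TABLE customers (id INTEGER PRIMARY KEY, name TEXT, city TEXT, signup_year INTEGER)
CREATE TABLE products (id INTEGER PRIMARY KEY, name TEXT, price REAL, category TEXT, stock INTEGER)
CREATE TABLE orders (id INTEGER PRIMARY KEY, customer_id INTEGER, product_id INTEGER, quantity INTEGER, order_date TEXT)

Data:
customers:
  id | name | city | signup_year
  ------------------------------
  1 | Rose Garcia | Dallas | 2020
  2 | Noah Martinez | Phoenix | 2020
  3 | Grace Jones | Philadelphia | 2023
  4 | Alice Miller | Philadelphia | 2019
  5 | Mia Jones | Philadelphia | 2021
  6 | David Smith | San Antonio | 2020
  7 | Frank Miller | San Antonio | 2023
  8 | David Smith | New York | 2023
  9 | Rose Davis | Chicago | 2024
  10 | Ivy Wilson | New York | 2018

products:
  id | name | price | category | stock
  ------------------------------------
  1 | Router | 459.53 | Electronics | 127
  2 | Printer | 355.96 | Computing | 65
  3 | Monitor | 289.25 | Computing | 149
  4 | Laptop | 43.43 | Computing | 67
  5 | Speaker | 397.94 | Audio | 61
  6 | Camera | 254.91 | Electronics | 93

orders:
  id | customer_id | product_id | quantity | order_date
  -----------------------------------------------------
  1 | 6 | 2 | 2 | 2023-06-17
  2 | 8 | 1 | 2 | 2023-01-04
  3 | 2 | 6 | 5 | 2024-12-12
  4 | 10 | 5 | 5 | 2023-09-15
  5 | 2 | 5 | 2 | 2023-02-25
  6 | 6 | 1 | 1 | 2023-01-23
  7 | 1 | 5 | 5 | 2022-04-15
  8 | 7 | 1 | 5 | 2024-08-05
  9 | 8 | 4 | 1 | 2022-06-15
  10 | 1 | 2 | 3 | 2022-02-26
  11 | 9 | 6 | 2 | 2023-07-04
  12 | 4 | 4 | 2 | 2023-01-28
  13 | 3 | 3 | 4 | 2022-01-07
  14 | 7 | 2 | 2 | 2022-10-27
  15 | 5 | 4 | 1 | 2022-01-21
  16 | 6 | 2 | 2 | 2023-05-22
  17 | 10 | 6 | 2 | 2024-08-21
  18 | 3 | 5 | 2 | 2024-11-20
SELECT p.name FROM customers p LEFT JOIN orders c ON c.customer_id = p.id WHERE c.id IS NULL

Execution result:
(no rows)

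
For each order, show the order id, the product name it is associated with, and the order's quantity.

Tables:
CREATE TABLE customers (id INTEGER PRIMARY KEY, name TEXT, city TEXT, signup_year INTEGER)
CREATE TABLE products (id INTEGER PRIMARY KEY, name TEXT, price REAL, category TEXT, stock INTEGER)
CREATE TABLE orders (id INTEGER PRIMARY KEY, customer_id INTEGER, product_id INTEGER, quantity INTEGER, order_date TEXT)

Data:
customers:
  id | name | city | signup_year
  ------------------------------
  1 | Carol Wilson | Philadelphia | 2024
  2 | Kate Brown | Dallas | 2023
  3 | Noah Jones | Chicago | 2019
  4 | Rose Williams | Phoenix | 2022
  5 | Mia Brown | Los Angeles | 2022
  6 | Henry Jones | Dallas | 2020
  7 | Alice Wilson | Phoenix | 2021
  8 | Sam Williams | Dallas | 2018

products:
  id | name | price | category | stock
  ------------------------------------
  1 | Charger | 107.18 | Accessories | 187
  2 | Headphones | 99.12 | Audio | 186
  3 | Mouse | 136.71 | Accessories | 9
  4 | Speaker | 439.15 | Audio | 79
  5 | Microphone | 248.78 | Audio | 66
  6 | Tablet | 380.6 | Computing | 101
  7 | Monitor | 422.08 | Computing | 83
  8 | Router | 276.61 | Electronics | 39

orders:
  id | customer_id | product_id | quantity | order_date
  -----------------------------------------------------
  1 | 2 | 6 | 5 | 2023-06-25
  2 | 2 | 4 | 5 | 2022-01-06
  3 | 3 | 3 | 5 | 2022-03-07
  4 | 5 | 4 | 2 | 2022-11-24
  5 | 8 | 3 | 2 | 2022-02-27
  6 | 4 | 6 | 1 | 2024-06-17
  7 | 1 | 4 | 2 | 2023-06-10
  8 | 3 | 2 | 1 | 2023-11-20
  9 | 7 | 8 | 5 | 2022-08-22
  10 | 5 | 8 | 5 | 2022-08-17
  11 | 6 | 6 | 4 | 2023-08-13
SELECT c.id, p.name AS product, c.quantity FROM orders c JOIN products p ON c.product_id = p.id

Execution result:
id | product | quantity
1 | Tablet | 5
2 | Speaker | 5
3 | Mouse | 5
4 | Speaker | 2
5 | Mouse | 2
6 | Tablet | 1
7 | Speaker | 2
8 | Headphones | 1
9 | Router | 5
10 | Router | 5
11 | Tablet | 4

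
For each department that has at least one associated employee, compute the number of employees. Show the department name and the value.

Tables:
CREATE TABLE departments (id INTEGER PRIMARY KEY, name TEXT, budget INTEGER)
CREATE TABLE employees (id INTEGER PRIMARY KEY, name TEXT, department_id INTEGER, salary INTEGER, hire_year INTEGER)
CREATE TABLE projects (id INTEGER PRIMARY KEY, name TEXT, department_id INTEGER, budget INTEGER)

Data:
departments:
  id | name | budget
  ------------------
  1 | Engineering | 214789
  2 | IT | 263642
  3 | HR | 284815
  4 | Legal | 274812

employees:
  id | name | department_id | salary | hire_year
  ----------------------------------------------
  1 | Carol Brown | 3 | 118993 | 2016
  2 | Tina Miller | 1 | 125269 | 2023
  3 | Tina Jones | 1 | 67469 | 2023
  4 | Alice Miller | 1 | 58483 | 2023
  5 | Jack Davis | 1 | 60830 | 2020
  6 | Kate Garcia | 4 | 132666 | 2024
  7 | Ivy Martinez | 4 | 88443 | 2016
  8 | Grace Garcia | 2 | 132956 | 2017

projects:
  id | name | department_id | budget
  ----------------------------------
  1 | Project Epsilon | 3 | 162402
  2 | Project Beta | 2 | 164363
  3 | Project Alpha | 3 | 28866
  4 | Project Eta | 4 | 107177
SELECT p.name, COUNT(*) AS n FROM employees c JOIN departments p ON c.department_id = p.id GROUP BY p.id, p.name

Execution result:
name | n
Engineering | 4
IT | 1
HR | 1
Legal | 2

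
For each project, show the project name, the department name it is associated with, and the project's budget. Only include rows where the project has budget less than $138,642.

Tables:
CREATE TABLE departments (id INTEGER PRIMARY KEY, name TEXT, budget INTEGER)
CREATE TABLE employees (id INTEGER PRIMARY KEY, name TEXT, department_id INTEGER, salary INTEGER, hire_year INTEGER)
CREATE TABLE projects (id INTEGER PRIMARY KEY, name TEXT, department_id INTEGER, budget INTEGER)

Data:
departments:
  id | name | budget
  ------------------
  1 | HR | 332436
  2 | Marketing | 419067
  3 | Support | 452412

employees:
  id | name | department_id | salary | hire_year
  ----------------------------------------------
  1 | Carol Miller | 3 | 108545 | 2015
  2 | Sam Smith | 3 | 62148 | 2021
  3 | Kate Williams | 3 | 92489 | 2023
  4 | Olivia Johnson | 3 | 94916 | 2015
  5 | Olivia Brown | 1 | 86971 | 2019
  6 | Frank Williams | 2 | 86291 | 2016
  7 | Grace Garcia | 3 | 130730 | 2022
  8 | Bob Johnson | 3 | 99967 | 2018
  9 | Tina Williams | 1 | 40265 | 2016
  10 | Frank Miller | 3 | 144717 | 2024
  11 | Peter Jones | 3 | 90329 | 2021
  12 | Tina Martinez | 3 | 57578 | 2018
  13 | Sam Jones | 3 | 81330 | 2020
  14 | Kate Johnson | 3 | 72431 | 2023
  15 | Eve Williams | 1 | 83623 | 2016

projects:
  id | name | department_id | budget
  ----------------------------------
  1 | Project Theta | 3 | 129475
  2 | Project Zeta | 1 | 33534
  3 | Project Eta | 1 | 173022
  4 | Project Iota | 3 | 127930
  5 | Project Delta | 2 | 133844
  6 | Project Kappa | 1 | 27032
SELECT c.name, p.name AS department, c.budget FROM projects c JOIN departments p ON c.department_id = p.id WHERE c.budget < 138642

Execution result:
name | department | budget
Project Theta | Support | 129475
Project Zeta | HR | 33534
Project Iota | Support | 127930
Project Delta | Marketing | 133844
Project Kappa | HR | 27032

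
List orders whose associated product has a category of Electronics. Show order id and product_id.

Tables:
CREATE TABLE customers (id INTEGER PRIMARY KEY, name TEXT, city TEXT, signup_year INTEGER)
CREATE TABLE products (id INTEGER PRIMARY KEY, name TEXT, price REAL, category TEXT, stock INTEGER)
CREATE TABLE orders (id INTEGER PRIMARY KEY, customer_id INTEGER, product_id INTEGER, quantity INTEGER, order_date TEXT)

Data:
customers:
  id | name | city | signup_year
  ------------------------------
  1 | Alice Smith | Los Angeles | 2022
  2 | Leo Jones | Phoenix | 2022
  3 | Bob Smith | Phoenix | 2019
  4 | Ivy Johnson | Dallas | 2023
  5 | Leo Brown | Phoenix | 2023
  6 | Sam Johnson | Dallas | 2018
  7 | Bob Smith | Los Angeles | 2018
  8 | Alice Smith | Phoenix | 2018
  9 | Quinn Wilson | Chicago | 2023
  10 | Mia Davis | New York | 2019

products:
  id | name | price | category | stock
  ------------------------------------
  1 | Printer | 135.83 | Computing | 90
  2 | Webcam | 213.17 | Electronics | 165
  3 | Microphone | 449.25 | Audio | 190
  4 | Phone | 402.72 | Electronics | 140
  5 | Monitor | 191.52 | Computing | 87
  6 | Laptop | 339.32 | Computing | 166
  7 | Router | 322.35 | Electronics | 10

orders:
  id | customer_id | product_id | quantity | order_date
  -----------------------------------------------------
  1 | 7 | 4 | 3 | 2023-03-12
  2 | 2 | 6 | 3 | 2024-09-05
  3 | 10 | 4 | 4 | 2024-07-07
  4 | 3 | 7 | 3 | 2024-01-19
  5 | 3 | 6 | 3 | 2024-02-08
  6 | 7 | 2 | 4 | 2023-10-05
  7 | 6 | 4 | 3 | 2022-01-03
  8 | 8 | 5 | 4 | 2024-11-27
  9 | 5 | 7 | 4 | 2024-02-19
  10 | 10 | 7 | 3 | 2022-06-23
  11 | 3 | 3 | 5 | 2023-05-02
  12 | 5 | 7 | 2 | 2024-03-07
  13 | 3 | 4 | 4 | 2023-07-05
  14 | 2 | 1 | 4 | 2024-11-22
SELECT id, product_id FROM orders WHERE product_id IN (SELECT id FROM products WHERE category = 'Electronics')

Execution result:
id | product_id
1 | 4
3 | 4
4 | 7
6 | 2
7 | 4
9 | 7
10 | 7
12 | 7
13 | 4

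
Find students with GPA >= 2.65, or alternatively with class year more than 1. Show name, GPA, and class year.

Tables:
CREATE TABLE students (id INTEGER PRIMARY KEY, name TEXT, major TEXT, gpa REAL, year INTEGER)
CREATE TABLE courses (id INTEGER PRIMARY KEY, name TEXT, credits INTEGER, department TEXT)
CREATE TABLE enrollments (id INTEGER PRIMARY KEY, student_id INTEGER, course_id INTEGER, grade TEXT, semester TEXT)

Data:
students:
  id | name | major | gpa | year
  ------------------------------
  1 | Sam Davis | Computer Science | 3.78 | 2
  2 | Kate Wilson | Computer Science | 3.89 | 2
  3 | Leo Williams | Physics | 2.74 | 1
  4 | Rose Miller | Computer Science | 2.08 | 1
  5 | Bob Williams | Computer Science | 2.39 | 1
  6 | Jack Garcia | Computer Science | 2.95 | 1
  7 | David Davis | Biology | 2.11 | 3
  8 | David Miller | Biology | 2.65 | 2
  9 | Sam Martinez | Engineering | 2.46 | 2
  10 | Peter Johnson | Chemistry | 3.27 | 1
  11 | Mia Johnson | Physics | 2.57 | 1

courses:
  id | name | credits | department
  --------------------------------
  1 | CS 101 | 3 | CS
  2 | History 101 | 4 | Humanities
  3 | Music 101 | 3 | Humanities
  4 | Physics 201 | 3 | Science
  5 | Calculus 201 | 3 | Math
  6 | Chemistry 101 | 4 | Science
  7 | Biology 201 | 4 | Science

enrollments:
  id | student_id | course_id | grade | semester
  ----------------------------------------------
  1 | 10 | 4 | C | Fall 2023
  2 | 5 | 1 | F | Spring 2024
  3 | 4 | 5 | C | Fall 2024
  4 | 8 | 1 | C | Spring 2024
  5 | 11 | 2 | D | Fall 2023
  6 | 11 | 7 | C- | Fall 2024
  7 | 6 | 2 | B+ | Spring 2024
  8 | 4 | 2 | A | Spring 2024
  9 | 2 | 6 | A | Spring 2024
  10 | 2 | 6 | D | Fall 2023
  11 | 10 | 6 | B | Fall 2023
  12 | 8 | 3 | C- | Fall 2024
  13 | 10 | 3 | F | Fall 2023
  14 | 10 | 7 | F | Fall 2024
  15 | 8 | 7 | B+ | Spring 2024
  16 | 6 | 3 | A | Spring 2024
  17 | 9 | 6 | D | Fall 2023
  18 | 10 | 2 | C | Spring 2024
SELECT name, gpa, year FROM students WHERE gpa >= 2.65 OR year > 1

Execution result:
name | gpa | year
Sam Davis | 3.78 | 2
Kate Wilson | 3.89 | 2
Leo Williams | 2.74 | 1
Jack Garcia | 2.95 | 1
David Davis | 2.11 | 3
David Miller | 2.65 | 2
Sam Martinez | 2.46 | 2
Peter Johnson | 3.27 | 1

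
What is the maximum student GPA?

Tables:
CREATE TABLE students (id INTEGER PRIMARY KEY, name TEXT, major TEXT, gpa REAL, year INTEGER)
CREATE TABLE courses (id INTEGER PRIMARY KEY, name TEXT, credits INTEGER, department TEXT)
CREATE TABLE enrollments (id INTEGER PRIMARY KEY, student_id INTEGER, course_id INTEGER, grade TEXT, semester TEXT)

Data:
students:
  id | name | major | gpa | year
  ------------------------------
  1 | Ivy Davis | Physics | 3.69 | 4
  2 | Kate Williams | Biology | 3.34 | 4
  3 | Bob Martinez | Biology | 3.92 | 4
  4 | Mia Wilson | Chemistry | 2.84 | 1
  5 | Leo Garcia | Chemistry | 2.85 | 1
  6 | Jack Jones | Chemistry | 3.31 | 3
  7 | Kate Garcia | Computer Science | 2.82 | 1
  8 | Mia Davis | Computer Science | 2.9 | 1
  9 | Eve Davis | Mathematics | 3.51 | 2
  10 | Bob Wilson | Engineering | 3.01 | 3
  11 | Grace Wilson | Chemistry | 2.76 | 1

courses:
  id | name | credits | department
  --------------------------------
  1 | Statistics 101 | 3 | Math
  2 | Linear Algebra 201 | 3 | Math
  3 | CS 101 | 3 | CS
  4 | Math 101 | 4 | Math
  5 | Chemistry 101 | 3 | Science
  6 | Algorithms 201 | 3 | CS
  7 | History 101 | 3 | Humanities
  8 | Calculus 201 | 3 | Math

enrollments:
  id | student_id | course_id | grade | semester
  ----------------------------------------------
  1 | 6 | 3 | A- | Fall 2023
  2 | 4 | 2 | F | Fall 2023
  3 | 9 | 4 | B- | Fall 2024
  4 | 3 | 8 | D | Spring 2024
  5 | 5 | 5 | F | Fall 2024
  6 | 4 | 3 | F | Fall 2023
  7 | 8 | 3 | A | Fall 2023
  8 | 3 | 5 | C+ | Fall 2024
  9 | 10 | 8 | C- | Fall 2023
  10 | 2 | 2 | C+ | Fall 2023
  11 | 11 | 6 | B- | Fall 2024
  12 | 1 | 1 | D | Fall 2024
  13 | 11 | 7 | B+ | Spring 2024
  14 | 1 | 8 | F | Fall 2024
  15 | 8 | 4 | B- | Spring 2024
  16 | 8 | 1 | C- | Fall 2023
SELECT MAX(gpa) FROM students

Execution result:
3.92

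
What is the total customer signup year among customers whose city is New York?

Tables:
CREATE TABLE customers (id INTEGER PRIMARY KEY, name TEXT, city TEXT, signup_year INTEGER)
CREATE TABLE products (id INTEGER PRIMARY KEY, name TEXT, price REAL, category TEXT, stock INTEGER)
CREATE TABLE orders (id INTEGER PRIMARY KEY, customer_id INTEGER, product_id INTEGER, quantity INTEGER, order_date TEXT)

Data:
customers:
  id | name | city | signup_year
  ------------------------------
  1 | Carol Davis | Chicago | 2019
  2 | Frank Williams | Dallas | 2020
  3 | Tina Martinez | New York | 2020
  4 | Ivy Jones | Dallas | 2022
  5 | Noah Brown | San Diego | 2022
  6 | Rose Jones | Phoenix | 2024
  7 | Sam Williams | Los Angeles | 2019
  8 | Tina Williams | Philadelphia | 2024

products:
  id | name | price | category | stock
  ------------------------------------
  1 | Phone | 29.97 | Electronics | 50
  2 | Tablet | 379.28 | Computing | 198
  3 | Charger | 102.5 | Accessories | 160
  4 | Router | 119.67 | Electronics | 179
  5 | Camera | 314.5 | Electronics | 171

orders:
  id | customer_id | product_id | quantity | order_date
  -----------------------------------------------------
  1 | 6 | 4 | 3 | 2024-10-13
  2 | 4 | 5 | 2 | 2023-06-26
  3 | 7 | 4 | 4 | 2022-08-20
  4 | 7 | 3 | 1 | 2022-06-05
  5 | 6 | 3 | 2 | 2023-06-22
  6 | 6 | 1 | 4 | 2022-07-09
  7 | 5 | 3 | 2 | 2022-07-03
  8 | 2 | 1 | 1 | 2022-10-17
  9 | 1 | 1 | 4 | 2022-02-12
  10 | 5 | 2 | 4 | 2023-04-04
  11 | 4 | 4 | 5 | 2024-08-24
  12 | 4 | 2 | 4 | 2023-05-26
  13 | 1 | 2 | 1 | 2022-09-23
SELECT SUM(signup_year) FROM customers WHERE city = 'New York'

Execution result:
2020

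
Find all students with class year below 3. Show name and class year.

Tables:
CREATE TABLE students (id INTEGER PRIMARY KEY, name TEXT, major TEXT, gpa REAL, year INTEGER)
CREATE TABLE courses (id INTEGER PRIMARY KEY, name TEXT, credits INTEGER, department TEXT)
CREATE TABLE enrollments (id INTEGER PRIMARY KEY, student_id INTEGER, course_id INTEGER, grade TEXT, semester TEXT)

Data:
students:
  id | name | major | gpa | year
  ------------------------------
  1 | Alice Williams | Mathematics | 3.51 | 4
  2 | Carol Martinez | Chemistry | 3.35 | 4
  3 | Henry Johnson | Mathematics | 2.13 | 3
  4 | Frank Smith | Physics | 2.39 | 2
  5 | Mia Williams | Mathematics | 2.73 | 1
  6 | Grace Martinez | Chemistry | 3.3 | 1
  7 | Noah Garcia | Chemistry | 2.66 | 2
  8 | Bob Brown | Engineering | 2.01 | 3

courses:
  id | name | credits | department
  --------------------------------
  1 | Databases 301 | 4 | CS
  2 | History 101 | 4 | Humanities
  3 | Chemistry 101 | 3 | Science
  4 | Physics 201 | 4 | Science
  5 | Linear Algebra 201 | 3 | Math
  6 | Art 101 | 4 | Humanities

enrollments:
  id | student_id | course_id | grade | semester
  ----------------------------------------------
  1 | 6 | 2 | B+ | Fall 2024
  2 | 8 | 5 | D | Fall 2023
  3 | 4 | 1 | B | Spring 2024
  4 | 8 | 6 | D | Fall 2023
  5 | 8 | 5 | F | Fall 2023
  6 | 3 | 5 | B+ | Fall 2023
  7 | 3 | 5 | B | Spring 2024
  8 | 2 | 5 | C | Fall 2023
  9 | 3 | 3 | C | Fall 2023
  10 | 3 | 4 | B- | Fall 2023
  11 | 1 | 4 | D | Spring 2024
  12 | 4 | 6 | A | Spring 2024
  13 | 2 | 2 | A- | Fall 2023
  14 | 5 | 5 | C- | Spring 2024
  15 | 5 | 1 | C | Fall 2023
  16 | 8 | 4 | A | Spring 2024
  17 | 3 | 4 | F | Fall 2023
SELECT name, year FROM students WHERE year < 3

Execution result:
name | year
Frank Smith | 2
Mia Williams | 1
Grace Martinez | 1
Noah Garcia | 2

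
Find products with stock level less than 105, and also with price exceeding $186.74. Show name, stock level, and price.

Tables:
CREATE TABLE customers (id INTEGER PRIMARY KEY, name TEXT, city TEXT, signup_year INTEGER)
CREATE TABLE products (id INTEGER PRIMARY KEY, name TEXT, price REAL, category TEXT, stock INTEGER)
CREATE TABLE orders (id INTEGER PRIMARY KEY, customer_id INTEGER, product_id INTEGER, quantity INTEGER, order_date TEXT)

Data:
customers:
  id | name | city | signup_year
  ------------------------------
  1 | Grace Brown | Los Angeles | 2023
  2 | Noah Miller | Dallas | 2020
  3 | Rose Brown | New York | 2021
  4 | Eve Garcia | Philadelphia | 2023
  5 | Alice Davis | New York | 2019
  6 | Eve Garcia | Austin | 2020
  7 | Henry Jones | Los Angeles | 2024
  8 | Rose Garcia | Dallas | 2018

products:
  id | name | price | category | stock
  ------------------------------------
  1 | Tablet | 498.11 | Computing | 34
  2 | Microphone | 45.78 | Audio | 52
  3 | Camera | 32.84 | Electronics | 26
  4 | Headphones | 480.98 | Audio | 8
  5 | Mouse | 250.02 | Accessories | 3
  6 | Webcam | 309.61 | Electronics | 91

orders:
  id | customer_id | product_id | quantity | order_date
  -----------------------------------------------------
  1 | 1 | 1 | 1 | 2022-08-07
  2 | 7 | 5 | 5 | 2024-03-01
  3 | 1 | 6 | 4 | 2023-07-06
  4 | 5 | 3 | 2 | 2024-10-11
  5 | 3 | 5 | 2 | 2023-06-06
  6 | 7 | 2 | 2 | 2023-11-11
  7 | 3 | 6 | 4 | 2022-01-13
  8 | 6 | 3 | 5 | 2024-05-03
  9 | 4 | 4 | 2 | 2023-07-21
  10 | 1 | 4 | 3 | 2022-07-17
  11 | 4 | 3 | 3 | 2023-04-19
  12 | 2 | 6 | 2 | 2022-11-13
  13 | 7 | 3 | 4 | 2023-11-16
SELECT name, stock, price FROM products WHERE stock < 105 AND price > 186.74

Execution result:
name | stock | price
Tablet | 34 | 498.11
Headphones | 8 | 480.98
Mouse | 3 | 250.02
Webcam | 91 | 309.61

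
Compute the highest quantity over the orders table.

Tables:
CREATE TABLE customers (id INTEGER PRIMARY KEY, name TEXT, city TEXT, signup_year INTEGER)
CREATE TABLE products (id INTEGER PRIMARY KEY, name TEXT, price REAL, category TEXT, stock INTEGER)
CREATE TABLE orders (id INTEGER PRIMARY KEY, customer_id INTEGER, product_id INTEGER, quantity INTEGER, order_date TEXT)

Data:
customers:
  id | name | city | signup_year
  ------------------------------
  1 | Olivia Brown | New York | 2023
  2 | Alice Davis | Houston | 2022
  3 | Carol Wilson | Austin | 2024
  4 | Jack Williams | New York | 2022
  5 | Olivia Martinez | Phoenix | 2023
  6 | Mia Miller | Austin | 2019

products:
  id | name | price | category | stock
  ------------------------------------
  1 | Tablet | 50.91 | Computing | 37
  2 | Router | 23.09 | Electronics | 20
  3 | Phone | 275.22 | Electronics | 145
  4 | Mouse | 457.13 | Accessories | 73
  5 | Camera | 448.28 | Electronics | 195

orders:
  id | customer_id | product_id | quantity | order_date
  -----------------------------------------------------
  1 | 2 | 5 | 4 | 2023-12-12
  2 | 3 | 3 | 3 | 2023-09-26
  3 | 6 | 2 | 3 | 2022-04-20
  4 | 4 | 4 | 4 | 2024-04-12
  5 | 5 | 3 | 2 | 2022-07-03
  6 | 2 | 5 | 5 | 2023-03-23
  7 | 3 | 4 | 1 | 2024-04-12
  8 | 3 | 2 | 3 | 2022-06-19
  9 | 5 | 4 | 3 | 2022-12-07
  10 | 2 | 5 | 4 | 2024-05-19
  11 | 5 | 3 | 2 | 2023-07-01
SELECT MAX(quantity) FROM orders

Execution result:
5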